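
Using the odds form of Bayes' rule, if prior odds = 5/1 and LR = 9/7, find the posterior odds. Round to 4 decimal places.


Bayes' rule in odds form: posterior odds = prior odds * LR
= (5 * 9) / (1 * 7)
= 45/7 = 6.4286

6.4286


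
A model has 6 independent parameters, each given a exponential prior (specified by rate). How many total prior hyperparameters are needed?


Each exponential prior needs 1 hyperparameter (rate).
Total = 1 * 6 = 6

6


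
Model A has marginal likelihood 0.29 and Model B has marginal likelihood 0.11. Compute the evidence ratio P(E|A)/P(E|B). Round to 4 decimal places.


Evidence ratio = P(E|A) / P(E|B)
= 0.29 / 0.11
= 2.6364

2.6364


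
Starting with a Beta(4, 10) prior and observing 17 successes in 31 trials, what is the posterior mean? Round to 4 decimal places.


Posterior parameters: alpha = 4 + 17 = 21
beta = 10 + 14 = 24
Posterior mean = alpha / (alpha + beta) = 21 / 45
= 0.4667

0.4667


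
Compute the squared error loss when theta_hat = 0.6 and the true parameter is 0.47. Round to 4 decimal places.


L = (theta_hat - theta_true)^2
= (0.6 - 0.47)^2
= 0.13^2 = 0.0169

0.0169


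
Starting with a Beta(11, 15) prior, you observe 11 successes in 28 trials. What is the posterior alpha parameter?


For a Beta-Binomial conjugate model:
Posterior alpha = prior alpha + number of successes
= 11 + 11 = 22

22


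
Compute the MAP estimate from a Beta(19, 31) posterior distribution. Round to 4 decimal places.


MAP = mode of Beta distribution
= (alpha - 1)/(alpha + beta - 2)
= (19-1)/(19+31-2)
= 18/48 = 0.375

0.375


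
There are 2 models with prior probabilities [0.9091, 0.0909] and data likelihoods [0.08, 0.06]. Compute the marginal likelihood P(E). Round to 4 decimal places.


P(E) = sum over models of P(M_i) * P(E|M_i)
= 0.9091*0.08 + 0.0909*0.06
= 0.0782

0.0782


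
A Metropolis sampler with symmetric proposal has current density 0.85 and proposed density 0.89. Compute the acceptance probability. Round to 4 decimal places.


For symmetric proposals, acceptance = min(1, pi(x*)/pi(x))
= min(1, 0.89/0.85)
= min(1, 1.0471) = 1.0

1.0


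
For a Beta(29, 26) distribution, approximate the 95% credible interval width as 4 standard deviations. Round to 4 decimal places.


Variance of Beta(a,b) = ab / ((a+b)^2 * (a+b+1))
= 29*26 / ((55)^2 * 56)
= 0.0045
SD = sqrt(0.0045) = 0.0667
Width = 4 * SD = 0.2669

0.2669


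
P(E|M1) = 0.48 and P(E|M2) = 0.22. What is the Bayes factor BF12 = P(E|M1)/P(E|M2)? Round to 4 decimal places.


Bayes factor BF12 = P(E|M1) / P(E|M2)
= 0.48 / 0.22
= 2.1818

2.1818


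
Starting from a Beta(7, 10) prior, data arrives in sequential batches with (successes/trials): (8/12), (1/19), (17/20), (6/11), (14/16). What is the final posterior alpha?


In sequential Bayesian updating, we sum all successes.
Total successes = 46
Final alpha = 7 + 46 = 53

53


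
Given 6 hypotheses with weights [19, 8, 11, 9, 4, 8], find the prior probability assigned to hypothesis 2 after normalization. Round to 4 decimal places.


To normalize, divide each weight by the sum of all weights.
Sum = 59
Prior(H2) = 8/59 = 0.1356

0.1356


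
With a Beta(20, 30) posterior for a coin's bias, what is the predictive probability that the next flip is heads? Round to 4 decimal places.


The predictive probability equals the posterior mean.
P(next = heads) = alpha / (alpha + beta)
= 20 / 50 = 0.4

0.4


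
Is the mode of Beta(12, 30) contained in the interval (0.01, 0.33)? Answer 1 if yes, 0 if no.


Mode = (a-1)/(a+b-2) = 11/40 = 0.275
Interval: (0.01, 0.33)
Contains mode? 1

1


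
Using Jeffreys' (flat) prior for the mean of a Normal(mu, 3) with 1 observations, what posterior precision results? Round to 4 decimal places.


Flat prior means prior precision is 0.
Posterior precision = n / sigma^2 = 1/3 = 0.3333

0.3333


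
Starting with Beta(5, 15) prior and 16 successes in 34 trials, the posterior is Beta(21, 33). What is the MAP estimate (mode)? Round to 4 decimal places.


The mode of Beta(a, b) when a > 1 and b > 1 is (a-1)/(a+b-2)
= (21 - 1) / (21 + 33 - 2)
= 20 / 52
= 0.3846

0.3846


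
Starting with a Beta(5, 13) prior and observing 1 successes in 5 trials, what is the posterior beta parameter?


Posterior beta = prior beta + failures
Failures = 5 - 1 = 4
beta_post = 13 + 4 = 17

17


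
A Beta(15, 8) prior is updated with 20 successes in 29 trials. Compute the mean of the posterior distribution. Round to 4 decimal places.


After update: Beta(35, 17)
Mean = 35 / (35 + 17) = 35 / 52
= 0.6731

0.6731


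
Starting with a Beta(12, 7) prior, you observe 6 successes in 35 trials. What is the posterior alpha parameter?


For a Beta-Binomial conjugate model:
Posterior alpha = prior alpha + number of successes
= 12 + 6 = 18

18


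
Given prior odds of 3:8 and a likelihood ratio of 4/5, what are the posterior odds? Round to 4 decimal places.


Posterior odds = prior odds * LR
Prior odds = 3/8 = 0.375
LR = 4/5 = 0.8
Posterior odds = 0.375 * 0.8 = 0.3

0.3


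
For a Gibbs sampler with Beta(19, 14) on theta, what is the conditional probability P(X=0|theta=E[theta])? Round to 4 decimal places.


E[theta] = 19/(19+14) = 0.5758
P(X=0|theta) = 1 - theta = 0.4242

0.4242


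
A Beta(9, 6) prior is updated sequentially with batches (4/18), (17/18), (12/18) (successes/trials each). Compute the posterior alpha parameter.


Sequential conjugate updating is equivalent to a single batch update.
Total successes across all batches = 33
alpha_posterior = alpha_prior + total_successes = 9 + 33
= 42

42


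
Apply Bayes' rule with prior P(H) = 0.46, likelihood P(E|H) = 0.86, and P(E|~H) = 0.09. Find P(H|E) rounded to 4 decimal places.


Step 1: Compute marginal P(E) = P(E|H)P(H) + P(E|~H)P(~H)
= 0.86*0.46 + 0.09*0.54 = 0.4442
Step 2: P(H|E) = P(E|H)P(H)/P(E) = 0.3956/0.4442
= 0.8906

0.8906


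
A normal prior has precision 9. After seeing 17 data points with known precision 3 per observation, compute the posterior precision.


In the conjugate normal model, precisions add:
tau_posterior = tau_prior + n * tau_data
= 9 + 17*3 = 60

60


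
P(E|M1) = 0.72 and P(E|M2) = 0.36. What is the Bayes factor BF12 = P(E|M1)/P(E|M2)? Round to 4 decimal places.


Bayes factor BF12 = P(E|M1) / P(E|M2)
= 0.72 / 0.36
= 2.0

2.0


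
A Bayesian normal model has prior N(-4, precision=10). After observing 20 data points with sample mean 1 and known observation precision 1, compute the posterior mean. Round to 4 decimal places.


Posterior mean = (prior_precision * prior_mean + n * data_precision * data_mean) / (prior_precision + n * data_precision)
Numerator = 10*-4 + 20*1*1 = -20
Denominator = 10 + 20*1 = 30
Posterior mean = -0.6667

-0.6667


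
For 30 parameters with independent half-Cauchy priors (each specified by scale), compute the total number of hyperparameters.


A half-Cauchy prior has 1 hyperparameter per parameter.
Total = 30 * 1 = 30

30


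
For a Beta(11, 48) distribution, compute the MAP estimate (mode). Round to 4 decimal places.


MAP = mode = (a-1)/(a+b-2)
= (11-1)/(11+48-2)
= 10/57 = 0.1754

0.1754


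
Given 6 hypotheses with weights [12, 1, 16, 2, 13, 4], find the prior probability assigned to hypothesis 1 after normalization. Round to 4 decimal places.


To normalize, divide each weight by the sum of all weights.
Sum = 48
Prior(H1) = 12/48 = 0.25

0.25


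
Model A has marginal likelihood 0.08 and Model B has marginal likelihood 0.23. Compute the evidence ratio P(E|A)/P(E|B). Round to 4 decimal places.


Evidence ratio = P(E|A) / P(E|B)
= 0.08 / 0.23
= 0.3478

0.3478


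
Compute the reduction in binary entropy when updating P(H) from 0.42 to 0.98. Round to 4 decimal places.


H_before = -p*log2(p) - (1-p)*log2(1-p) for p=0.42: 0.9815
H_after for p=0.98: 0.1414
Reduction = 0.9815 - 0.1414 = 0.84

0.84


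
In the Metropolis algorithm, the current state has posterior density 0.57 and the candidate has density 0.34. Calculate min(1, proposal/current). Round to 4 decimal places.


Ratio = 0.34/0.57 = 0.5965
Acceptance probability = min(1, 0.5965)
= 0.5965

0.5965


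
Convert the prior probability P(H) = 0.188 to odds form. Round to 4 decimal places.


P(not H) = 1 - 0.188 = 0.812
Odds = 0.188 / 0.812 = 0.2315

0.2315


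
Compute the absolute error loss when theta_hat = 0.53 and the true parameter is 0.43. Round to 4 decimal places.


L = |theta_hat - theta_true|
= |0.53 - 0.43| = 0.1

0.1


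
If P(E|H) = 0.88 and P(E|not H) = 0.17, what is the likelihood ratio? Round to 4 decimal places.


Likelihood ratio = P(E|H) / P(E|not H)
= 0.88 / 0.17
= 5.1765

5.1765


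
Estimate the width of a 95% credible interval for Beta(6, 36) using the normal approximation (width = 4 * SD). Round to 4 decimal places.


For Beta(a,b): Var = ab/((a+b)^2(a+b+1))
Var = 0.0028, SD = 0.0534
Approximate 95% CI width = 4 * 0.0534 = 0.2135

0.2135


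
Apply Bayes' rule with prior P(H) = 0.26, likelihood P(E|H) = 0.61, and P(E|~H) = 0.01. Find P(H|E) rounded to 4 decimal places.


Step 1: Compute marginal P(E) = P(E|H)P(H) + P(E|~H)P(~H)
= 0.61*0.26 + 0.01*0.74 = 0.166
Step 2: P(H|E) = P(E|H)P(H)/P(E) = 0.1586/0.166
= 0.9554

0.9554


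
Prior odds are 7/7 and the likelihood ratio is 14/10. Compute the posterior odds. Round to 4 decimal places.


Posterior odds = prior odds * likelihood ratio
= (7/7) * (14/10)
= 98 / 70
= 1.4

1.4


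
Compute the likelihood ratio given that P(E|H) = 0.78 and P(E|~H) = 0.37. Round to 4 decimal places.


LR = P(E|H) / P(E|~H)
= 0.78 / 0.37 = 2.1081

2.1081


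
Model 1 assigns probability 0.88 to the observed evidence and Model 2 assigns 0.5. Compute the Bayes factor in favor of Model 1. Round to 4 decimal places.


BF = P(data|M1) / P(data|M2)
= 0.88 / 0.5 = 1.76

1.76


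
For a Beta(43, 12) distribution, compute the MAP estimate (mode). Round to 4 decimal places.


MAP = mode = (a-1)/(a+b-2)
= (43-1)/(43+12-2)
= 42/53 = 0.7925

0.7925


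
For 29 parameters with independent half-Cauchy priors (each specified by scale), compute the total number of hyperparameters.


A half-Cauchy prior has 1 hyperparameter per parameter.
Total = 29 * 1 = 29

29


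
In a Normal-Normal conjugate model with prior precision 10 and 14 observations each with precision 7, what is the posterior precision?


Posterior precision = prior precision + n * observation precision
= 10 + 14 * 7
= 10 + 98 = 108

108


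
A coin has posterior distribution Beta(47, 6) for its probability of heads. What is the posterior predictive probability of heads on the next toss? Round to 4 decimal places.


Posterior predictive = E[theta] = alpha/(alpha+beta)
= 47/53
= 0.8868

0.8868


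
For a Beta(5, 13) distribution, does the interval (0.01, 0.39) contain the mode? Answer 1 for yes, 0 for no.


Mode of Beta(a,b) = (a-1)/(a+b-2)
= (5-1)/(5+13-2) = 0.25
Check: 0.01 <= 0.25 <= 0.39?
Result: 1

1


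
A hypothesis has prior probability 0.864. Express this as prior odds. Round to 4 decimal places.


Odds = P(H) / P(not H) = 0.864 / 0.136
= 6.3529

6.3529


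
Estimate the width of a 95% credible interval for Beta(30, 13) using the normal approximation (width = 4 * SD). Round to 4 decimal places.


For Beta(a,b): Var = ab/((a+b)^2(a+b+1))
Var = 0.0048, SD = 0.0692
Approximate 95% CI width = 4 * 0.0692 = 0.2769

0.2769


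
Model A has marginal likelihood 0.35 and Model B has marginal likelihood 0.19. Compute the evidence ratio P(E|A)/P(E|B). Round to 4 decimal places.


Evidence ratio = P(E|A) / P(E|B)
= 0.35 / 0.19
= 1.8421

1.8421


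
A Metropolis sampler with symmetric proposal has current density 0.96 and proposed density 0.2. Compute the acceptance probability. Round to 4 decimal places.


For symmetric proposals, acceptance = min(1, pi(x*)/pi(x))
= min(1, 0.2/0.96)
= min(1, 0.2083) = 0.2083

0.2083


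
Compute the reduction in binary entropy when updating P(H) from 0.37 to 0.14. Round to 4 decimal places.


H_before = -p*log2(p) - (1-p)*log2(1-p) for p=0.37: 0.9507
H_after for p=0.14: 0.5842
Reduction = 0.9507 - 0.5842 = 0.3664

0.3664


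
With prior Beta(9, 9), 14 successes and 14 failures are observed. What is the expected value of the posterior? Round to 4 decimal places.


Posterior = Beta(23, 23)
E[theta] = alpha/(alpha+beta)
= 23/46 = 0.5

0.5


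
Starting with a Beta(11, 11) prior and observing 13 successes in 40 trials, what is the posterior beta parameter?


Posterior beta = prior beta + failures
Failures = 40 - 13 = 27
beta_post = 11 + 27 = 38

38


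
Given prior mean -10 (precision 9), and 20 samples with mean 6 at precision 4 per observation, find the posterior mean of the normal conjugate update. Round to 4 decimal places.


The posterior mean is a precision-weighted average of prior and data.
Post. prec. = 9 + 80 = 89
Post. mean = (-90 + 480)/89 = 390/89 = 4.382

4.382


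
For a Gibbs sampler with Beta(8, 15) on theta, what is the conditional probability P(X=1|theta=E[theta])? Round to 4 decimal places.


E[theta] = 8/(8+15) = 0.3478
P(X=1|theta) = theta = 0.3478

0.3478


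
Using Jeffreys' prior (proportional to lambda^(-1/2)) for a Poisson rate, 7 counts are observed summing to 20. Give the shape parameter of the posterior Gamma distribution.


Conjugate update: Gamma(prior_shape + S, prior_rate + n).
Prior shape = 0.5, prior rate = 0.
Posterior shape = 0.5 + S = 0.5 + 20 = 20.5

20.5


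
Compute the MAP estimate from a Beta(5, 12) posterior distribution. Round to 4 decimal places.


MAP = mode of Beta distribution
= (alpha - 1)/(alpha + beta - 2)
= (5-1)/(5+12-2)
= 4/15 = 0.2667

0.2667


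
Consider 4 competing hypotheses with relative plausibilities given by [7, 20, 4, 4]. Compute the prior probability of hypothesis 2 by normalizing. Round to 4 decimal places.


Sum of weights = 7 + 20 + 4 + 4 = 35
Normalized prior for H2 = 20 / 35
= 0.5714

0.5714


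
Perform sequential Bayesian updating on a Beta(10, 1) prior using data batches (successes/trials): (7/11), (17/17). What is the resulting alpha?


Accumulate successes: 24
Posterior alpha = prior alpha + sum of successes
= 10 + 24 = 34

34


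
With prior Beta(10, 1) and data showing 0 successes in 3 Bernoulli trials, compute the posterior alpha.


Conjugate update: alpha_posterior = alpha_prior + k
= 10 + 0 = 10

10


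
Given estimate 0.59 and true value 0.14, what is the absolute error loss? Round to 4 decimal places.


Absolute error = |estimate - true|
= |0.45| = 0.45

0.45


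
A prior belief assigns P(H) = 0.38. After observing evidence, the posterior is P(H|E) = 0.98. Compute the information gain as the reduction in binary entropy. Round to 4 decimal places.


H(prior) = -0.38*log2(0.38) - 0.62*log2(0.62)
= 0.958
H(post) = -0.98*log2(0.98) - 0.02*log2(0.02)
= 0.1414
IG = 0.958 - 0.1414 = 0.8166

0.8166


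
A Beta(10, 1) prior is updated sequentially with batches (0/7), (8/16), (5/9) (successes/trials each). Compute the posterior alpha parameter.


Sequential conjugate updating is equivalent to a single batch update.
Total successes across all batches = 13
alpha_posterior = alpha_prior + total_successes = 10 + 13
= 23

23


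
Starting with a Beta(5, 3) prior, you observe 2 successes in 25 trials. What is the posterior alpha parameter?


For a Beta-Binomial conjugate model:
Posterior alpha = prior alpha + number of successes
= 5 + 2 = 7

7


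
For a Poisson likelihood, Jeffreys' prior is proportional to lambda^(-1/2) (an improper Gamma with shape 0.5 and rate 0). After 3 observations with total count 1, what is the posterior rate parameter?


Jeffreys' prior for Poisson is proportional to lambda^(-1/2).
Posterior is Gamma(0.5 + S, 0 + n) = Gamma(0.5 + 1, 3).
Posterior rate = 0 + n = 3

3.0


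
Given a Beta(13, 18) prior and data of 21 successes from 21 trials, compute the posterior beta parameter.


Number of failures = 21 - 21 = 0
Posterior beta = 18 + 0 = 18

18


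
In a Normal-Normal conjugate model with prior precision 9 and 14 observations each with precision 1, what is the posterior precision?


Posterior precision = prior precision + n * observation precision
= 9 + 14 * 1
= 9 + 14 = 23

23


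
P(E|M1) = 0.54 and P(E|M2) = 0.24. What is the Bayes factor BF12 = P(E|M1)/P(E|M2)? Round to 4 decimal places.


Bayes factor BF12 = P(E|M1) / P(E|M2)
= 0.54 / 0.24
= 2.25

2.25


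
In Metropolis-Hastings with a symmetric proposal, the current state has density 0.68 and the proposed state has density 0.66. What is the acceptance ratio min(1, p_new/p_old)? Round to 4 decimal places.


Ratio = p_new / p_old = 0.66 / 0.68 = 0.9706
Acceptance = min(1, 0.9706) = 0.9706

0.9706


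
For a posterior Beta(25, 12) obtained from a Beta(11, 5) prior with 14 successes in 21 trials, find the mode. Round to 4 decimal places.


Mode = (alpha - 1) / (alpha + beta - 2)
= 24 / 35
= 0.6857

0.6857


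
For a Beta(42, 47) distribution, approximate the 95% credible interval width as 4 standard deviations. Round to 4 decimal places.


Variance of Beta(a,b) = ab / ((a+b)^2 * (a+b+1))
= 42*47 / ((89)^2 * 90)
= 0.0028
SD = sqrt(0.0028) = 0.0526
Width = 4 * SD = 0.2105

0.2105


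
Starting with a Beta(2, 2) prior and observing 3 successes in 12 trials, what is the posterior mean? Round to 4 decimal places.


Posterior parameters: alpha = 2 + 3 = 5
beta = 2 + 9 = 11
Posterior mean = alpha / (alpha + beta) = 5 / 16
= 0.3125

0.3125


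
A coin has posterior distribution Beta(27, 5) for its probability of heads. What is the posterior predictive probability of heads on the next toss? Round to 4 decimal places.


Posterior predictive = E[theta] = alpha/(alpha+beta)
= 27/32
= 0.8438

0.8438


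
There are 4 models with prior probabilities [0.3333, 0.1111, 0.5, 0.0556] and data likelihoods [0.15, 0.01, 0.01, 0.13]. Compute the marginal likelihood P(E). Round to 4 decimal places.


P(E) = sum over models of P(M_i) * P(E|M_i)
= 0.3333*0.15 + 0.1111*0.01 + 0.5*0.01 + 0.0556*0.13
= 0.0633

0.0633


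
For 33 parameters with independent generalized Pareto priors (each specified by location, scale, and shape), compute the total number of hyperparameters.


A generalized Pareto prior has 3 hyperparameters per parameter.
Total = 33 * 3 = 99

99


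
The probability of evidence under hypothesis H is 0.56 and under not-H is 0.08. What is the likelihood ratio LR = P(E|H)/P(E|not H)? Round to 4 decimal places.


LR = 0.56 / 0.08
= 7.0

7.0


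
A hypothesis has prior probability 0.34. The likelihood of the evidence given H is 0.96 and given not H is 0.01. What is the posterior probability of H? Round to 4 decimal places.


Using Bayes' theorem:
P(E) = 0.34 * 0.96 + 0.66 * 0.01
P(E) = 0.333
P(H|E) = (0.34 * 0.96) / 0.333 = 0.9802

0.9802


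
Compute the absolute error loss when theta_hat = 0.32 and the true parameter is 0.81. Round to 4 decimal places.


L = |theta_hat - theta_true|
= |0.32 - 0.81| = 0.49

0.49


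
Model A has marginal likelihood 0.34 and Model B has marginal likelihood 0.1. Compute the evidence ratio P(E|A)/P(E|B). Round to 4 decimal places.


Evidence ratio = P(E|A) / P(E|B)
= 0.34 / 0.1
= 3.4

3.4


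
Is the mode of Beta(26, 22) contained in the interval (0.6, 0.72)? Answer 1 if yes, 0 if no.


Mode = (a-1)/(a+b-2) = 25/46 = 0.5435
Interval: (0.6, 0.72)
Contains mode? 0

0


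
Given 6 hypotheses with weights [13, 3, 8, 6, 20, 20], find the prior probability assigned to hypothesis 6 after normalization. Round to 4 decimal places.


To normalize, divide each weight by the sum of all weights.
Sum = 70
Prior(H6) = 20/70 = 0.2857

0.2857


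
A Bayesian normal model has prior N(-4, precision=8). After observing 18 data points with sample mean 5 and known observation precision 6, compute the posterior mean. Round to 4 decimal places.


Posterior mean = (prior_precision * prior_mean + n * data_precision * data_mean) / (prior_precision + n * data_precision)
Numerator = 8*-4 + 18*6*5 = 508
Denominator = 8 + 18*6 = 116
Posterior mean = 4.3793

4.3793


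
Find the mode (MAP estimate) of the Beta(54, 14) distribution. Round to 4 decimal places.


For Beta(a,b) with a,b > 1:
Mode = (a-1)/(a+b-2) = (54-1)/(68-2)
= 53/66 = 0.803

0.803


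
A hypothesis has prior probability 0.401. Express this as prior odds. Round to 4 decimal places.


Odds = P(H) / P(not H) = 0.401 / 0.599
= 0.6694

0.6694


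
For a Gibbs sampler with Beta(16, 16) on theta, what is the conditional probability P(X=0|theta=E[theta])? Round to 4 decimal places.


E[theta] = 16/(16+16) = 0.5
P(X=0|theta) = 1 - theta = 0.5

0.5


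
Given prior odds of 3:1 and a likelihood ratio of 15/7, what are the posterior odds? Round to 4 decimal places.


Posterior odds = prior odds * LR
Prior odds = 3/1 = 3.0
LR = 15/7 = 2.1429
Posterior odds = 3.0 * 2.1429 = 6.4286

6.4286


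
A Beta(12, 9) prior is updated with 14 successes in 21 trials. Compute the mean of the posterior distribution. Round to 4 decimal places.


After update: Beta(26, 16)
Mean = 26 / (26 + 16) = 26 / 42
= 0.619

0.619


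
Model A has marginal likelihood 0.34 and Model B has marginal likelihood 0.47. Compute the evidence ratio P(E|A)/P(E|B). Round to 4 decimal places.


Evidence ratio = P(E|A) / P(E|B)
= 0.34 / 0.47
= 0.7234

0.7234


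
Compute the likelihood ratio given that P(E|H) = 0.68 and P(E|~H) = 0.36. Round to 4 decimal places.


LR = P(E|H) / P(E|~H)
= 0.68 / 0.36 = 1.8889

1.8889


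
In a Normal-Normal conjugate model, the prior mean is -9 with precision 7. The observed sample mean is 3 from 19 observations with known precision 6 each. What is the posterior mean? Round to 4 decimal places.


Posterior precision = tau0 + n*tau = 7 + 19*6 = 121
Posterior mean = (tau0*mu0 + n*tau*xbar) / posterior_precision
= (7*-9 + 19*6*3) / 121
= 279 / 121 = 2.3058

2.3058


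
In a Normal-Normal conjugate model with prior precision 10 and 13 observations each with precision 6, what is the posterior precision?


Posterior precision = prior precision + n * observation precision
= 10 + 13 * 6
= 10 + 78 = 88

88


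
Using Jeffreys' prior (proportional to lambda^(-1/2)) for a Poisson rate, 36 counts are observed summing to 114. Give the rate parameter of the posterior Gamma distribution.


Conjugate update: Gamma(prior_shape + S, prior_rate + n).
Prior shape = 0.5, prior rate = 0.
Posterior rate = 0 + n = 36

36.0


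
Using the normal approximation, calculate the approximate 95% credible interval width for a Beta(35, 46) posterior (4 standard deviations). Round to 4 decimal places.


Var(Beta) = 35*46/(81^2 * 82) = 0.003
SD = 0.0547
Width ~ 4*SD = 0.2188

0.2188


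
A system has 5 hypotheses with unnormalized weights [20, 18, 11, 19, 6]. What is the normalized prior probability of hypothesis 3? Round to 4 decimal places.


The normalized prior is the weight divided by the total.
Total weight = 74
P(H3) = 11 / 74 = 0.1486

0.1486


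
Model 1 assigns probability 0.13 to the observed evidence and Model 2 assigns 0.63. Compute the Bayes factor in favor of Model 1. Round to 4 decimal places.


BF = P(data|M1) / P(data|M2)
= 0.13 / 0.63 = 0.2063

0.2063


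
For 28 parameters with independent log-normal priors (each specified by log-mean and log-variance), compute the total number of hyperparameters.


A log-normal prior has 2 hyperparameters per parameter.
Total = 28 * 2 = 56

56


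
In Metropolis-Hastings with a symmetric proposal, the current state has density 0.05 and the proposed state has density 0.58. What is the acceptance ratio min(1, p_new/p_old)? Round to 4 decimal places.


Ratio = p_new / p_old = 0.58 / 0.05 = 11.6
Acceptance = min(1, 11.6) = 1.0

1.0


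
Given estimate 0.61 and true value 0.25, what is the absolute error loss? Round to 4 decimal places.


Absolute error = |estimate - true|
= |0.36| = 0.36

0.36


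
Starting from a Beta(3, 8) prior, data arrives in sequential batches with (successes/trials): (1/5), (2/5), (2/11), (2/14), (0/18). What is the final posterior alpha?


In sequential Bayesian updating, we sum all successes.
Total successes = 7
Final alpha = 3 + 7 = 10

10


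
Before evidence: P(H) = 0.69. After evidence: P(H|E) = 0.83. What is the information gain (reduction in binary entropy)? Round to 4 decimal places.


Prior entropy = 0.8932
Posterior entropy = 0.6577
Information gain = 0.8932 - 0.6577 = 0.2355

0.2355


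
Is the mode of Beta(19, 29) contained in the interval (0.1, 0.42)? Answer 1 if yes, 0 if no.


Mode = (a-1)/(a+b-2) = 18/46 = 0.3913
Interval: (0.1, 0.42)
Contains mode? 1

1


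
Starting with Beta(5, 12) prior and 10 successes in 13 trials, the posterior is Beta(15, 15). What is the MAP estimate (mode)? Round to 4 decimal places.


The mode of Beta(a, b) when a > 1 and b > 1 is (a-1)/(a+b-2)
= (15 - 1) / (15 + 15 - 2)
= 14 / 28
= 0.5

0.5


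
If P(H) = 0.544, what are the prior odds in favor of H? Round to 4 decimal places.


Prior odds = P(H) / (1 - P(H))
= 0.544 / 0.456
= 1.193

1.193


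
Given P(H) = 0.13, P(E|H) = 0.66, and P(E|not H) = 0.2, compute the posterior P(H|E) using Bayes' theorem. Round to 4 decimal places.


By Bayes' theorem: P(H|E) = P(E|H)*P(H) / P(E)
P(E) = P(E|H)*P(H) + P(E|not H)*P(not H)
P(E) = 0.66*0.13 + 0.2*0.87 = 0.2598
P(H|E) = 0.66*0.13 / 0.2598 = 0.3303

0.3303


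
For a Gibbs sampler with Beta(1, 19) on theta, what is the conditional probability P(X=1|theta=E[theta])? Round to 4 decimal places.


E[theta] = 1/(1+19) = 0.05
P(X=1|theta) = theta = 0.05

0.05


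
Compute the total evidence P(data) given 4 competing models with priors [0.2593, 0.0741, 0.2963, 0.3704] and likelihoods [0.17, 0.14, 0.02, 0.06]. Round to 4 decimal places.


Marginal likelihood = sum P(model_i) * P(data|model_i)
Model 1: 0.2593 * 0.17 = 0.0441
Model 2: 0.0741 * 0.14 = 0.0104
Model 3: 0.2963 * 0.02 = 0.0059
Model 4: 0.3704 * 0.06 = 0.0222
Total = 0.0826

0.0826


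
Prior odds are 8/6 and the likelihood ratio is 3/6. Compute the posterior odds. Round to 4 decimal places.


Posterior odds = prior odds * likelihood ratio
= (8/6) * (3/6)
= 24 / 36
= 0.6667

0.6667


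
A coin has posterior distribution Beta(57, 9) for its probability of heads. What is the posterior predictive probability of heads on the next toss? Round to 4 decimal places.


Posterior predictive = E[theta] = alpha/(alpha+beta)
= 57/66
= 0.8636

0.8636


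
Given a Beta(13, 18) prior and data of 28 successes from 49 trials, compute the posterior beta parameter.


Number of failures = 49 - 28 = 21
Posterior beta = 18 + 21 = 39

39


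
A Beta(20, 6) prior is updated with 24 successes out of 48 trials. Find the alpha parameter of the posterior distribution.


In the Beta-Binomial conjugate update:
alpha_post = alpha_prior + successes
= 20 + 24
= 44

44


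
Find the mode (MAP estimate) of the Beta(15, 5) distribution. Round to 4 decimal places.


For Beta(a,b) with a,b > 1:
Mode = (a-1)/(a+b-2) = (15-1)/(20-2)
= 14/18 = 0.7778

0.7778


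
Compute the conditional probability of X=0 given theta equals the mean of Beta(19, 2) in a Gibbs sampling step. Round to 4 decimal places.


Mean of Beta(19, 2) = 0.9048
P(X=0 | theta=0.9048) = 0.0952

0.0952


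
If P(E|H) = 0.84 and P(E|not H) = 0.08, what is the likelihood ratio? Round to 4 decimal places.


Likelihood ratio = P(E|H) / P(E|not H)
= 0.84 / 0.08
= 10.5

10.5


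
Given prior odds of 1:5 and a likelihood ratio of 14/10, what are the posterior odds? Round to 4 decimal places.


Posterior odds = prior odds * LR
Prior odds = 1/5 = 0.2
LR = 14/10 = 1.4
Posterior odds = 0.2 * 1.4 = 0.28

0.28


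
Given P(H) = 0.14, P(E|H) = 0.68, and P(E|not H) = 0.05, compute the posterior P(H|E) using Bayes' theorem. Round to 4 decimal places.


By Bayes' theorem: P(H|E) = P(E|H)*P(H) / P(E)
P(E) = P(E|H)*P(H) + P(E|not H)*P(not H)
P(E) = 0.68*0.14 + 0.05*0.86 = 0.1382
P(H|E) = 0.68*0.14 / 0.1382 = 0.6889

0.6889


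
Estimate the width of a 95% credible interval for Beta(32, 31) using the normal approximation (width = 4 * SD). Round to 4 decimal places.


For Beta(a,b): Var = ab/((a+b)^2(a+b+1))
Var = 0.0039, SD = 0.0625
Approximate 95% CI width = 4 * 0.0625 = 0.25

0.25


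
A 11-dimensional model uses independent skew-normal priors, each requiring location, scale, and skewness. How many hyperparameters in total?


Per parameter: 3 (location, scale, and skewness).
Total = 11 * 3 = 33

33


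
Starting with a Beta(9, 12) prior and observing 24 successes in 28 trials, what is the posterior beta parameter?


Posterior beta = prior beta + failures
Failures = 28 - 24 = 4
beta_post = 12 + 4 = 16

16


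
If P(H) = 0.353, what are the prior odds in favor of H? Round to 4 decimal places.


Prior odds = P(H) / (1 - P(H))
= 0.353 / 0.647
= 0.5456

0.5456


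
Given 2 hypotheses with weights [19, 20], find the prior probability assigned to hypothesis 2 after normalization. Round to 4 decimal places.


To normalize, divide each weight by the sum of all weights.
Sum = 39
Prior(H2) = 20/39 = 0.5128

0.5128


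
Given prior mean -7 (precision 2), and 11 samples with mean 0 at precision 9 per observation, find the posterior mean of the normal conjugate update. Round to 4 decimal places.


The posterior mean is a precision-weighted average of prior and data.
Post. prec. = 2 + 99 = 101
Post. mean = (-14 + 0)/101 = -14/101 = -0.1386

-0.1386


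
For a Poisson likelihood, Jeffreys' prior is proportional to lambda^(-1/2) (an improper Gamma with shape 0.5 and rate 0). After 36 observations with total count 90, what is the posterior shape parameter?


Jeffreys' prior for Poisson is proportional to lambda^(-1/2).
Posterior is Gamma(0.5 + S, 0 + n) = Gamma(0.5 + 90, 36).
Posterior shape = 0.5 + S = 0.5 + 90 = 90.5

90.5


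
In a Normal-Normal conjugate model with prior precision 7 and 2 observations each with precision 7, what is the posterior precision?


Posterior precision = prior precision + n * observation precision
= 7 + 2 * 7
= 7 + 14 = 21

21


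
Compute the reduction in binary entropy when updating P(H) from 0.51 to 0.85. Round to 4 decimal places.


H_before = -p*log2(p) - (1-p)*log2(1-p) for p=0.51: 0.9997
H_after for p=0.85: 0.6098
Reduction = 0.9997 - 0.6098 = 0.3899

0.3899


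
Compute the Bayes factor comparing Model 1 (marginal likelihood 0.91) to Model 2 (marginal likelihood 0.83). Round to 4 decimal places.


BF12 = marginal likelihood of M1 / marginal likelihood of M2
= 0.91/0.83
= 1.0964

1.0964


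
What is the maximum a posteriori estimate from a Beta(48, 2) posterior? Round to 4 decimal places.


The MAP estimate equals the mode of the distribution.
Mode of Beta(a,b) = (a-1)/(a+b-2)
= 47/48
= 0.9792

0.9792


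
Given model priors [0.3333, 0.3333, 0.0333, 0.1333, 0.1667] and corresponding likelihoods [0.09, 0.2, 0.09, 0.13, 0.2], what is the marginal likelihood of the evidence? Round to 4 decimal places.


P(E) = sum_i P(M_i) P(E|M_i)
= 0.03 + 0.0667 + 0.003 + 0.0173 + 0.0333
= 0.1503

0.1503


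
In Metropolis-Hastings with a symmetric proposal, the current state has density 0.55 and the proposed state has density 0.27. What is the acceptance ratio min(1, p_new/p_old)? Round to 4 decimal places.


Ratio = p_new / p_old = 0.27 / 0.55 = 0.4909
Acceptance = min(1, 0.4909) = 0.4909

0.4909


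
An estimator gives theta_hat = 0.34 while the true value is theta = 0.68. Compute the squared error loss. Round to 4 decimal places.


The squared error loss is (theta_hat - theta)^2
= (0.34 - 0.68)^2
= (-0.34)^2 = 0.1156

0.1156


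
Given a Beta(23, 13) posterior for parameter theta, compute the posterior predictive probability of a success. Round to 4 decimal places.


For a Beta-Bernoulli model, the predictive probability is the mean:
P(success) = 23/(23+13) = 23/36 = 0.6389

0.6389


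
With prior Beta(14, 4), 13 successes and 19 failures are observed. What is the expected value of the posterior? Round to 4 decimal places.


Posterior = Beta(27, 23)
E[theta] = alpha/(alpha+beta)
= 27/50 = 0.54

0.54


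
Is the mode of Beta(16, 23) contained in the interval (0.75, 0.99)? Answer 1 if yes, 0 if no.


Mode = (a-1)/(a+b-2) = 15/37 = 0.4054
Interval: (0.75, 0.99)
Contains mode? 0

0


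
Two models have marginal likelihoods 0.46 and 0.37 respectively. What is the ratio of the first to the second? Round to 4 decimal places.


Evidence ratio = 0.46 / 0.37
= 1.2432

1.2432


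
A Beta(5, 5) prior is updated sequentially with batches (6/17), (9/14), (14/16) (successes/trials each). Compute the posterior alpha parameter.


Sequential conjugate updating is equivalent to a single batch update.
Total successes across all batches = 29
alpha_posterior = alpha_prior + total_successes = 5 + 29
= 34

34


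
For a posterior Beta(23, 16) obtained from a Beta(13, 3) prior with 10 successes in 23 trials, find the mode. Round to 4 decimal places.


Mode = (alpha - 1) / (alpha + beta - 2)
= 22 / 37
= 0.5946

0.5946


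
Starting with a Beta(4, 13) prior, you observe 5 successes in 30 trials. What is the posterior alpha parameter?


For a Beta-Binomial conjugate model:
Posterior alpha = prior alpha + number of successes
= 4 + 5 = 9

9


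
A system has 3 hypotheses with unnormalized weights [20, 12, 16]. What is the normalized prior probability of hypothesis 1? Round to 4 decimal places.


The normalized prior is the weight divided by the total.
Total weight = 48
P(H1) = 20 / 48 = 0.4167

0.4167


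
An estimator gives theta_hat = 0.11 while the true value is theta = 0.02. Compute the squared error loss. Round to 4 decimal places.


The squared error loss is (theta_hat - theta)^2
= (0.11 - 0.02)^2
= (0.09)^2 = 0.0081

0.0081


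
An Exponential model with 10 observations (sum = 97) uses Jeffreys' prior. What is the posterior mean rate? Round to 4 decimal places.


Posterior Gamma(10, 97)
E[lambda] = 10/97 = 0.1031

0.1031


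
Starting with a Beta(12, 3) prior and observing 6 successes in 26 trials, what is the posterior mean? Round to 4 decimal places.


Posterior parameters: alpha = 12 + 6 = 18
beta = 3 + 20 = 23
Posterior mean = alpha / (alpha + beta) = 18 / 41
= 0.439

0.439


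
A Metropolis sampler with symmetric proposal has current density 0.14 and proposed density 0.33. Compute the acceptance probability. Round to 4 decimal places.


For symmetric proposals, acceptance = min(1, pi(x*)/pi(x))
= min(1, 0.33/0.14)
= min(1, 2.3571) = 1.0

1.0


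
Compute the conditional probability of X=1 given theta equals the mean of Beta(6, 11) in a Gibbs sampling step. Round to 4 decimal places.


Mean of Beta(6, 11) = 0.3529
P(X=1 | theta=0.3529) = 0.3529

0.3529


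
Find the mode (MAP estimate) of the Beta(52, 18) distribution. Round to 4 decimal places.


For Beta(a,b) with a,b > 1:
Mode = (a-1)/(a+b-2) = (52-1)/(70-2)
= 51/68 = 0.75

0.75


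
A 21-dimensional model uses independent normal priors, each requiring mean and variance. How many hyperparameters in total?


Per parameter: 2 (mean and variance).
Total = 21 * 2 = 42

42


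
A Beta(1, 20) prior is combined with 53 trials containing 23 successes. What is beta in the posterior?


In conjugate updating:
beta_posterior = beta_prior + (n - k)
= 20 + (53 - 23)
= 20 + 30 = 50

50


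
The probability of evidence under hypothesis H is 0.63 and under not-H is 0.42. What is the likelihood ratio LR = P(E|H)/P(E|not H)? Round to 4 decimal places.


LR = 0.63 / 0.42
= 1.5

1.5


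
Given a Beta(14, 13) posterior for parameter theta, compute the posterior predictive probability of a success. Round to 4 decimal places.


For a Beta-Bernoulli model, the predictive probability is the mean:
P(success) = 14/(14+13) = 14/27 = 0.5185

0.5185


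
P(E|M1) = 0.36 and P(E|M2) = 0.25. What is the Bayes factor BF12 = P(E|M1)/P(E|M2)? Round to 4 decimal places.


Bayes factor BF12 = P(E|M1) / P(E|M2)
= 0.36 / 0.25
= 1.44

1.44


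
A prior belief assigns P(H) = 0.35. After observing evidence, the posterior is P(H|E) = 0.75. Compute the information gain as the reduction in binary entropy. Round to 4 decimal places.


H(prior) = -0.35*log2(0.35) - 0.65*log2(0.65)
= 0.9341
H(post) = -0.75*log2(0.75) - 0.25*log2(0.25)
= 0.8113
IG = 0.9341 - 0.8113 = 0.1228

0.1228


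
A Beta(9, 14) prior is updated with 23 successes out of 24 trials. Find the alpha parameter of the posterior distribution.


In the Beta-Binomial conjugate update:
alpha_post = alpha_prior + successes
= 9 + 23
= 32

32


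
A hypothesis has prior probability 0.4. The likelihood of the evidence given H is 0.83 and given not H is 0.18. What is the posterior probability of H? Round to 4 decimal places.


Using Bayes' theorem:
P(E) = 0.4 * 0.83 + 0.6 * 0.18
P(E) = 0.44
P(H|E) = (0.4 * 0.83) / 0.44 = 0.7545

0.7545


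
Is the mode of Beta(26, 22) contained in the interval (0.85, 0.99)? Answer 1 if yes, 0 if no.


Mode = (a-1)/(a+b-2) = 25/46 = 0.5435
Interval: (0.85, 0.99)
Contains mode? 0

0


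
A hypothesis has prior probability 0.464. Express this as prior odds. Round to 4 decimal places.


Odds = P(H) / P(not H) = 0.464 / 0.536
= 0.8657

0.8657


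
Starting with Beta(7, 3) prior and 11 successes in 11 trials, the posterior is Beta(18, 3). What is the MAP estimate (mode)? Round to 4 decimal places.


The mode of Beta(a, b) when a > 1 and b > 1 is (a-1)/(a+b-2)
= (18 - 1) / (18 + 3 - 2)
= 17 / 19
= 0.8947

0.8947


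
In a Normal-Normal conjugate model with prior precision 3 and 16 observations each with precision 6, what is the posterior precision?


Posterior precision = prior precision + n * observation precision
= 3 + 16 * 6
= 3 + 96 = 99

99


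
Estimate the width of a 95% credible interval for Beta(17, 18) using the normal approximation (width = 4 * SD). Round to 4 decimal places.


For Beta(a,b): Var = ab/((a+b)^2(a+b+1))
Var = 0.0069, SD = 0.0833
Approximate 95% CI width = 4 * 0.0833 = 0.3332

0.3332


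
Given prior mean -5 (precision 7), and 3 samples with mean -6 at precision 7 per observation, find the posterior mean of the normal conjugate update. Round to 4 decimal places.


The posterior mean is a precision-weighted average of prior and data.
Post. prec. = 7 + 21 = 28
Post. mean = (-35 + -126)/28 = -161/28 = -5.75

-5.75


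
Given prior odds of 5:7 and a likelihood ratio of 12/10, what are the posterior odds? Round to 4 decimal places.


Posterior odds = prior odds * LR
Prior odds = 5/7 = 0.7143
LR = 12/10 = 1.2
Posterior odds = 0.7143 * 1.2 = 0.8571

0.8571


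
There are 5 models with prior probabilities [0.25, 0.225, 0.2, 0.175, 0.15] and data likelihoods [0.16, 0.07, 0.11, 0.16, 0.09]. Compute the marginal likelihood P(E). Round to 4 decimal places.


P(E) = sum over models of P(M_i) * P(E|M_i)
= 0.25*0.16 + 0.225*0.07 + 0.2*0.11 + 0.175*0.16 + 0.15*0.09
= 0.1193

0.1193


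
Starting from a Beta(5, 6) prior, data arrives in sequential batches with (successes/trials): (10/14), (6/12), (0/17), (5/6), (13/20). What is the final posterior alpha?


In sequential Bayesian updating, we sum all successes.
Total successes = 34
Final alpha = 5 + 34 = 39

39


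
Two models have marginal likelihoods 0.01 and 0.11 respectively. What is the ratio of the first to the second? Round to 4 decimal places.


Evidence ratio = 0.01 / 0.11
= 0.0909

0.0909


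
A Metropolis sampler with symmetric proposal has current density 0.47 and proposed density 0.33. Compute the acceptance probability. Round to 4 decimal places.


For symmetric proposals, acceptance = min(1, pi(x*)/pi(x))
= min(1, 0.33/0.47)
= min(1, 0.7021) = 0.7021

0.7021
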